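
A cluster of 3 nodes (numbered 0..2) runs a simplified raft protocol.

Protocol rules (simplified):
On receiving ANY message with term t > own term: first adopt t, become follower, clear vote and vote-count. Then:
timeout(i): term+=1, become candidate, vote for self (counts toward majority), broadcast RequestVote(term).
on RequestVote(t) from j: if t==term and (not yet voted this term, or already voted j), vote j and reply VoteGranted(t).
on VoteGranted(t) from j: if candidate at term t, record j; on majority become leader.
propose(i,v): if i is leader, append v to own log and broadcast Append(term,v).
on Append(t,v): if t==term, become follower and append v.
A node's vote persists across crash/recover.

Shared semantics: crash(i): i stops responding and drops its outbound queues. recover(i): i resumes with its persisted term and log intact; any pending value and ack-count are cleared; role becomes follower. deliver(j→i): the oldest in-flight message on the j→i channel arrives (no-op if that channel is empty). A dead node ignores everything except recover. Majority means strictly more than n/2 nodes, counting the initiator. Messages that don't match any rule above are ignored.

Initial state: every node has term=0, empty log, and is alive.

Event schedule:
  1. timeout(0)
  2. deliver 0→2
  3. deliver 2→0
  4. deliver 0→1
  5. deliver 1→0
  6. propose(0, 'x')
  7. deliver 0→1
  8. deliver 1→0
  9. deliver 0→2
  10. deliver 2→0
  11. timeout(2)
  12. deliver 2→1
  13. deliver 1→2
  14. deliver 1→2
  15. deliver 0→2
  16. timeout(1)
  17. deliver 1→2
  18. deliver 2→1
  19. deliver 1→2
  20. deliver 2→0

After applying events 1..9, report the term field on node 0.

1. timeout(0):  <0:cand t1 ->
2. deliver 0→2:  <2:foll t1 ->
3. deliver 2→0:  <0:lead t1 ->
4. deliver 0→1:  <1:foll t1 ->
5. deliver 1→0:  nop
6. propose(0,'x'):  <0:lead t1 x>
7. deliver 0→1:  <1:foll t1 x>
8. deliver 1→0:  nop
9. deliver 0→2:  <2:foll t1 x>

1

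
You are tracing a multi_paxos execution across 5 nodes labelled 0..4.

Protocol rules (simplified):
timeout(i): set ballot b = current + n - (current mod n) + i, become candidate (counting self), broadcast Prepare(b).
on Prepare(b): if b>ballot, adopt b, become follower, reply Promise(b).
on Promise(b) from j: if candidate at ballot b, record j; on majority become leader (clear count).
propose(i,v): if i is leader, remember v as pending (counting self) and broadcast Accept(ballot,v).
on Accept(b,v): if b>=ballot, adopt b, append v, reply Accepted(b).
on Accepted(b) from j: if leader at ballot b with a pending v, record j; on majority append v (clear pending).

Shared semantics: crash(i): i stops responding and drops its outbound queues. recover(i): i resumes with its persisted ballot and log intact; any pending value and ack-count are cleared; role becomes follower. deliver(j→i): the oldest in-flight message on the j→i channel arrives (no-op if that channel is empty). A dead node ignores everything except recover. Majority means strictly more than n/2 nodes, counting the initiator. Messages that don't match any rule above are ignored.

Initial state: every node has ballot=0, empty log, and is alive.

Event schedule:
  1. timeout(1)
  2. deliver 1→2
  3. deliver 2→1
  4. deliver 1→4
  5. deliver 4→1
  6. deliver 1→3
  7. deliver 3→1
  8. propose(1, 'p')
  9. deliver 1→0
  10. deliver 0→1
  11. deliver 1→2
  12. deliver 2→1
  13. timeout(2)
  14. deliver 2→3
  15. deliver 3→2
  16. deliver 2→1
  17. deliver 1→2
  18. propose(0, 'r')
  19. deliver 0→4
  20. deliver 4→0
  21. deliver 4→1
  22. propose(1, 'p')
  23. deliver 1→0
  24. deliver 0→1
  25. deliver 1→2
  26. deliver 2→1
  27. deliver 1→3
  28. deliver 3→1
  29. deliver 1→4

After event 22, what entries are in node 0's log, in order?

after 1 — timeout(1): n1:cand/b6/[-]
after 2 — deliver 1→2: n2:foll/b6/[-]
after 3 — deliver 2→1: ·
after 4 — deliver 1→4: n4:foll/b6/[-]
after 5 — deliver 4→1: n1:lead/b6/[-]
after 6 — deliver 1→3: n3:foll/b6/[-]
after 7 — deliver 3→1: ·
after 8 — propose(1,'p'): ·
after 9 — deliver 1→0: n0:foll/b6/[-]
after 10 — deliver 0→1: ·
after 11 — deliver 1→2: n2:foll/b6/[p]
after 12 — deliver 2→1: ·
after 13 — timeout(2): n2:cand/b12/[p]
after 14 — deliver 2→3: n3:foll/b12/[-]
after 15 — deliver 3→2: ·
after 16 — deliver 2→1: n1:foll/b12/[-]
after 17 — deliver 1→2: n2:lead/b12/[p]
after 18 — propose(0,'r'): ·
after 19 — deliver 0→4: ·
after 20 — deliver 4→0: ·
after 21 — deliver 4→1: ·
after 22 — propose(1,'p'): ·

empty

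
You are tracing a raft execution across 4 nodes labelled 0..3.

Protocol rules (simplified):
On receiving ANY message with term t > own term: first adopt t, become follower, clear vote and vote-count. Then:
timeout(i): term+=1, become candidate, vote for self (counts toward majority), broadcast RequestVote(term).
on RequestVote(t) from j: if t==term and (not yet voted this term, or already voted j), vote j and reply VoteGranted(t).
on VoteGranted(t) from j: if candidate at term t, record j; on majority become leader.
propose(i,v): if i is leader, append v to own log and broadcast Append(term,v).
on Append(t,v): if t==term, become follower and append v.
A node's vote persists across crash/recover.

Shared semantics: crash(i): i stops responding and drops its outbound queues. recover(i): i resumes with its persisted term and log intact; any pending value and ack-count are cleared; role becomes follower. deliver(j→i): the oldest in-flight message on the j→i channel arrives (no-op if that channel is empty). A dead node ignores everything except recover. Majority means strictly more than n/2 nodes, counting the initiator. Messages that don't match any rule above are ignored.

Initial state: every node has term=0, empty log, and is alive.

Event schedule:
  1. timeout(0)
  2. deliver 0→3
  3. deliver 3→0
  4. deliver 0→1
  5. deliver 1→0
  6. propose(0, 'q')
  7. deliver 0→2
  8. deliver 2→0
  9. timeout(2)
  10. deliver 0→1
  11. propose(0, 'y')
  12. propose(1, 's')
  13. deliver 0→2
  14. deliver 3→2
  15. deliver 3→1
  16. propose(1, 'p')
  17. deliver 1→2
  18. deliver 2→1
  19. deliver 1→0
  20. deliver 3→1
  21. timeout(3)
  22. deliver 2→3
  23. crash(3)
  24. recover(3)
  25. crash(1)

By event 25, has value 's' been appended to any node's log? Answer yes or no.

no

step 1 timeout(0): 0={cand,t=1,log=-}
step 2 deliver 0→3: 3={foll,t=1,log=-}
step 3 deliver 3→0: —
step 4 deliver 0→1: 1={foll,t=1,log=-}
step 5 deliver 1→0: 0={lead,t=1,log=-}
step 6 propose(0,'q'): 0={lead,t=1,log=q}
step 7 deliver 0→2: 2={foll,t=1,log=-}
step 8 deliver 2→0: —
step 9 timeout(2): 2={cand,t=2,log=-}
step 10 deliver 0→1: 1={foll,t=1,log=q}
step 11 propose(0,'y'): 0={lead,t=1,log=q,y}
step 12 propose(1,'s'): —
step 13 deliver 0→2: —
step 14 deliver 3→2: —
step 15 deliver 3→1: —
step 16 propose(1,'p'): —
step 17 deliver 1→2: —
step 18 deliver 2→1: 1={foll,t=2,log=q}
step 19 deliver 1→0: —
step 20 deliver 3→1: —
step 21 timeout(3): 3={cand,t=2,log=-}
step 22 deliver 2→3: —
step 23 crash(3): 3={✗cand,t=2,log=-}
step 24 recover(3): 3={foll,t=2,log=-}
step 25 crash(1): 1={✗foll,t=2,log=q}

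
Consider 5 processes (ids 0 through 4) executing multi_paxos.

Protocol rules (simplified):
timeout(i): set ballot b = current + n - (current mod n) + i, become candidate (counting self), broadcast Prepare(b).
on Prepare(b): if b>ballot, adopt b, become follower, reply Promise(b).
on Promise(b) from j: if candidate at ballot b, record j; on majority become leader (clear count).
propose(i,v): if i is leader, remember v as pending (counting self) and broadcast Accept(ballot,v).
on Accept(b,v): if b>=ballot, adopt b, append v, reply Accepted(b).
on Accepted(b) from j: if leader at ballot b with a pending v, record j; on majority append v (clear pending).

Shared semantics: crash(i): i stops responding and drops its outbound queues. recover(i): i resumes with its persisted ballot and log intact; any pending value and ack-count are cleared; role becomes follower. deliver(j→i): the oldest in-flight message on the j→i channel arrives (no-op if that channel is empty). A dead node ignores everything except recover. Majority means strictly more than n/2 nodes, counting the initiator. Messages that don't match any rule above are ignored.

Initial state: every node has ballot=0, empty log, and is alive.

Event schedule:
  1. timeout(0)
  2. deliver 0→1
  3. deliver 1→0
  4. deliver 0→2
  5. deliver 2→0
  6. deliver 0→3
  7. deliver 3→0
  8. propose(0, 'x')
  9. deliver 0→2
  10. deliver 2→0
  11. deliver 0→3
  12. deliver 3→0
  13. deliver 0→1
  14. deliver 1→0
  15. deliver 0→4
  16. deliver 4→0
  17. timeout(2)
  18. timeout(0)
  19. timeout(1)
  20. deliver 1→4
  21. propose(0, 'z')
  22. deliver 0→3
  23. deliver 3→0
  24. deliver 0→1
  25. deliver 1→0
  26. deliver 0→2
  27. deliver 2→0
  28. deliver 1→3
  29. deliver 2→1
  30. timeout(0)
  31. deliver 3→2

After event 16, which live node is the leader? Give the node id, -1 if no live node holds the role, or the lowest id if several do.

step 1 timeout(0): 0={cand,b=5,log=-}
step 2 deliver 0→1: 1={foll,b=5,log=-}
step 3 deliver 1→0: —
step 4 deliver 0→2: 2={foll,b=5,log=-}
step 5 deliver 2→0: 0={lead,b=5,log=-}
step 6 deliver 0→3: 3={foll,b=5,log=-}
step 7 deliver 3→0: —
step 8 propose(0,'x'): —
step 9 deliver 0→2: 2={foll,b=5,log=x}
step 10 deliver 2→0: —
step 11 deliver 0→3: 3={foll,b=5,log=x}
step 12 deliver 3→0: 0={lead,b=5,log=x}
step 13 deliver 0→1: 1={foll,b=5,log=x}
step 14 deliver 1→0: —
step 15 deliver 0→4: 4={foll,b=5,log=-}
step 16 deliver 4→0: —

0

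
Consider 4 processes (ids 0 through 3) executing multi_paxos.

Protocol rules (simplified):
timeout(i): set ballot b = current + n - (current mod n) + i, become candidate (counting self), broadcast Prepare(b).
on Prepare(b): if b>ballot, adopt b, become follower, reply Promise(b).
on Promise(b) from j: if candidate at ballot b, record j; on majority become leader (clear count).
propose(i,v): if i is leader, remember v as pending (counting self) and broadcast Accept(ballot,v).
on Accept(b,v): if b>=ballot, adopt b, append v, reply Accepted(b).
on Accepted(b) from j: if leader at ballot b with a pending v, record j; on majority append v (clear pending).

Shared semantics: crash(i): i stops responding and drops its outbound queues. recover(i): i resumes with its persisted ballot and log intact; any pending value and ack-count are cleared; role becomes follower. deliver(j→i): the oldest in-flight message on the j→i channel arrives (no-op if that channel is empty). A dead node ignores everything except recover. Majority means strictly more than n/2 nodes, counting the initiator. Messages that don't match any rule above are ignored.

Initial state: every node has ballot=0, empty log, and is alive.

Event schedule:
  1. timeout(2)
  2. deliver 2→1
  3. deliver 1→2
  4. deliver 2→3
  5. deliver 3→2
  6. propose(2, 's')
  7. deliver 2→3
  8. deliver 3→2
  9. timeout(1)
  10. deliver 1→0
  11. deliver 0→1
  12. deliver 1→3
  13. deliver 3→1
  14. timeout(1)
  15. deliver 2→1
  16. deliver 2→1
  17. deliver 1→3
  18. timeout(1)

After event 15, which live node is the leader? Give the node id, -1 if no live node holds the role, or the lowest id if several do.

step 1 timeout(2): 2={cand,b=6,log=-}
step 2 deliver 2→1: 1={foll,b=6,log=-}
step 3 deliver 1→2: —
step 4 deliver 2→3: 3={foll,b=6,log=-}
step 5 deliver 3→2: 2={lead,b=6,log=-}
step 6 propose(2,'s'): —
step 7 deliver 2→3: 3={foll,b=6,log=s}
step 8 deliver 3→2: —
step 9 timeout(1): 1={cand,b=9,log=-}
step 10 deliver 1→0: 0={foll,b=9,log=-}
step 11 deliver 0→1: —
step 12 deliver 1→3: 3={foll,b=9,log=s}
step 13 deliver 3→1: 1={lead,b=9,log=-}
step 14 timeout(1): 1={cand,b=13,log=-}
step 15 deliver 2→1: —

2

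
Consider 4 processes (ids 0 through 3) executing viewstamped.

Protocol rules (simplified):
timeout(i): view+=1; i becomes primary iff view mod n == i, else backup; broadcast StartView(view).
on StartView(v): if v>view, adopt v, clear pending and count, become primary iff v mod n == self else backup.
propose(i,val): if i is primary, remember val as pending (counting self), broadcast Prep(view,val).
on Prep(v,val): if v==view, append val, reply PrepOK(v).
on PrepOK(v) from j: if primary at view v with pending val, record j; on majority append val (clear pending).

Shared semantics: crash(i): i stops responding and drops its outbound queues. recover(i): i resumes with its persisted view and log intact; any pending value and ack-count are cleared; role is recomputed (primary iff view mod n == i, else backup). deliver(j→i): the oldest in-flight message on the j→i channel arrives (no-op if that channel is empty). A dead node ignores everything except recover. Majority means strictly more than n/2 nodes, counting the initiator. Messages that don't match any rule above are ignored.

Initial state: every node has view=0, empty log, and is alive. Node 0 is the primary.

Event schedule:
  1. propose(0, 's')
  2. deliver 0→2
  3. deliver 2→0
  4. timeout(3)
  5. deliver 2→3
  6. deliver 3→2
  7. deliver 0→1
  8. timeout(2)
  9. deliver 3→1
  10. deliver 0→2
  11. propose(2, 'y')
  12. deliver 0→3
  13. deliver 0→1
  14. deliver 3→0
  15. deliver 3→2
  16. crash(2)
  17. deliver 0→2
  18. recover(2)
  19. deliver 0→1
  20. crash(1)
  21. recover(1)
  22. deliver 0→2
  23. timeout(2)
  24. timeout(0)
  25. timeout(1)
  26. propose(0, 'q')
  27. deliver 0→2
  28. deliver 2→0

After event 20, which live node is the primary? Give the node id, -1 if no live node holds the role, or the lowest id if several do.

2

1. propose(0,'s'):  nop
2. deliver 0→2:  <2:back v0 s>
3. deliver 2→0:  nop
4. timeout(3):  <3:back v1 ->
5. deliver 2→3:  nop
6. deliver 3→2:  <2:back v1 s>
7. deliver 0→1:  <1:back v0 s>
8. timeout(2):  <2:prim v2 s>
9. deliver 3→1:  <1:prim v1 s>
10. deliver 0→2:  nop
11. propose(2,'y'):  nop
12. deliver 0→3:  nop
13. deliver 0→1:  nop
14. deliver 3→0:  <0:back v1 ->
15. deliver 3→2:  nop
16. crash(2):  <2:✗prim v2 s>
17. deliver 0→2:  nop
18. recover(2):  <2:prim v2 s>
19. deliver 0→1:  nop
20. crash(1):  <1:✗prim v1 s>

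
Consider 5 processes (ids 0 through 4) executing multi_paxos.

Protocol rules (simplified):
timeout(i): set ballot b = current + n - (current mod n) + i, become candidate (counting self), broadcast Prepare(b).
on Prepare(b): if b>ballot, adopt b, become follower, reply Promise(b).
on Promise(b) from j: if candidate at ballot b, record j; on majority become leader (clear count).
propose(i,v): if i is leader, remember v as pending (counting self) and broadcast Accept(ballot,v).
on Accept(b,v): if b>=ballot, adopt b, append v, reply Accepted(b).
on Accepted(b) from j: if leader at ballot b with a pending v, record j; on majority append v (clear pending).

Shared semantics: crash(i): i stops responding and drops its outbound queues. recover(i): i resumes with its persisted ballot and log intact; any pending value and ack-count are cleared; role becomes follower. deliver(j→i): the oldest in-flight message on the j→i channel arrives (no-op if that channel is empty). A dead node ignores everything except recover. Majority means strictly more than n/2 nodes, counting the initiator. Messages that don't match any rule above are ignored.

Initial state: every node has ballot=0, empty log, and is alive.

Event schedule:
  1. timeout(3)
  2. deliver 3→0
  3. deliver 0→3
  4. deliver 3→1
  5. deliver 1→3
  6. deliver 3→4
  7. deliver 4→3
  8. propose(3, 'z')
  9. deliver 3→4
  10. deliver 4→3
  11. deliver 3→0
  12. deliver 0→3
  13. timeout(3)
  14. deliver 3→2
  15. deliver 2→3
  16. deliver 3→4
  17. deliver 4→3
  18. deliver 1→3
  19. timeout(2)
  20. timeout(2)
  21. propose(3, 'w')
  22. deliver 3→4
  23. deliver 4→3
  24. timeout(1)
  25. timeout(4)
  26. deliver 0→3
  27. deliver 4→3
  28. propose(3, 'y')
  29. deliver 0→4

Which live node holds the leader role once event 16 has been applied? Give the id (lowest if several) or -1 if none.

-1

step 1 timeout(3): 3={cand,b=8,log=-}
step 2 deliver 3→0: 0={foll,b=8,log=-}
step 3 deliver 0→3: —
step 4 deliver 3→1: 1={foll,b=8,log=-}
step 5 deliver 1→3: 3={lead,b=8,log=-}
step 6 deliver 3→4: 4={foll,b=8,log=-}
step 7 deliver 4→3: —
step 8 propose(3,'z'): —
step 9 deliver 3→4: 4={foll,b=8,log=z}
step 10 deliver 4→3: —
step 11 deliver 3→0: 0={foll,b=8,log=z}
step 12 deliver 0→3: 3={lead,b=8,log=z}
step 13 timeout(3): 3={cand,b=13,log=z}
step 14 deliver 3→2: 2={foll,b=8,log=-}
step 15 deliver 2→3: —
step 16 deliver 3→4: 4={foll,b=13,log=z}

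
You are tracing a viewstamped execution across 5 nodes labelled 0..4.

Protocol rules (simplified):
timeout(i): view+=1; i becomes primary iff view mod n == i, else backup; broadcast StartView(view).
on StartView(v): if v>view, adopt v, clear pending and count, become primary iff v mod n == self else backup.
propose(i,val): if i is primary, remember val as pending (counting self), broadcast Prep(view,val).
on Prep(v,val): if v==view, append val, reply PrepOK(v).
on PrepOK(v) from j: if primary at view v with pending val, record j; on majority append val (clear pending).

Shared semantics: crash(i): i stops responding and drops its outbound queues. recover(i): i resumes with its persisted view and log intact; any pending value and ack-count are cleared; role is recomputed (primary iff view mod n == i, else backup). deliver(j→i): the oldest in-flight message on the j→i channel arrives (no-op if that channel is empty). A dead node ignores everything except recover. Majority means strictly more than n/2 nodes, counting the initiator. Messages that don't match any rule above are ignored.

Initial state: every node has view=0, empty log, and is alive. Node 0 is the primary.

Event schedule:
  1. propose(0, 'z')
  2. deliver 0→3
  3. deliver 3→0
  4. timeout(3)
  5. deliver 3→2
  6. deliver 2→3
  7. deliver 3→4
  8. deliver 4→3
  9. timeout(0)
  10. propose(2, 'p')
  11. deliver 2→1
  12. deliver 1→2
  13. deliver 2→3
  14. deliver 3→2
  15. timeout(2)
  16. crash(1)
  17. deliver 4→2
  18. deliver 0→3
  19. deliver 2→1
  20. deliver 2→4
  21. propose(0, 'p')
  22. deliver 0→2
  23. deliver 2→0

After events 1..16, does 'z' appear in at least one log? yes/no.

1. propose(0,'z'):  nop
2. deliver 0→3:  <3:back v0 z>
3. deliver 3→0:  nop
4. timeout(3):  <3:back v1 z>
5. deliver 3→2:  <2:back v1 ->
6. deliver 2→3:  nop
7. deliver 3→4:  <4:back v1 ->
8. deliver 4→3:  nop
9. timeout(0):  <0:back v1 ->
10. propose(2,'p'):  nop
11. deliver 2→1:  nop
12. deliver 1→2:  nop
13. deliver 2→3:  nop
14. deliver 3→2:  nop
15. timeout(2):  <2:prim v2 ->
16. crash(1):  <1:✗back v0 ->

yes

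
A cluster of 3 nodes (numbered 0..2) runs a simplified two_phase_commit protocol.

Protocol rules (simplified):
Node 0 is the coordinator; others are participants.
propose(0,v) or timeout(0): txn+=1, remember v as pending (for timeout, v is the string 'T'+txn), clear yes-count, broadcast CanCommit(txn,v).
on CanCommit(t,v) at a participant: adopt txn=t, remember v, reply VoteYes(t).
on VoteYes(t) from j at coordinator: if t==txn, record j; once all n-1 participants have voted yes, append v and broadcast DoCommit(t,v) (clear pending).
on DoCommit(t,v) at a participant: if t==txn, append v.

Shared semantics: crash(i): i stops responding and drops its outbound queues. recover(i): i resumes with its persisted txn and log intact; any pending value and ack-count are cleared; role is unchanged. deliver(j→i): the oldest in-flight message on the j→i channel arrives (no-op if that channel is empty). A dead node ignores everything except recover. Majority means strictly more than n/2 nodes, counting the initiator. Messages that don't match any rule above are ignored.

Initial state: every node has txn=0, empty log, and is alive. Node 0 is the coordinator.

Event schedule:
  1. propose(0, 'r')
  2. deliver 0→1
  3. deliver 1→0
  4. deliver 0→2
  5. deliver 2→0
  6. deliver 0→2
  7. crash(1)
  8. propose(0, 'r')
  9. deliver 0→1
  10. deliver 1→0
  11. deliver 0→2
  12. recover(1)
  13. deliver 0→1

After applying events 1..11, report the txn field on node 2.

2

1. propose(0,'r'):  <0:coor t1 ->
2. deliver 0→1:  <1:part t1 ->
3. deliver 1→0:  nop
4. deliver 0→2:  <2:part t1 ->
5. deliver 2→0:  <0:coor t1 r>
6. deliver 0→2:  <2:part t1 r>
7. crash(1):  <1:✗part t1 ->
8. propose(0,'r'):  <0:coor t2 r>
9. deliver 0→1:  nop
10. deliver 1→0:  nop
11. deliver 0→2:  <2:part t2 r>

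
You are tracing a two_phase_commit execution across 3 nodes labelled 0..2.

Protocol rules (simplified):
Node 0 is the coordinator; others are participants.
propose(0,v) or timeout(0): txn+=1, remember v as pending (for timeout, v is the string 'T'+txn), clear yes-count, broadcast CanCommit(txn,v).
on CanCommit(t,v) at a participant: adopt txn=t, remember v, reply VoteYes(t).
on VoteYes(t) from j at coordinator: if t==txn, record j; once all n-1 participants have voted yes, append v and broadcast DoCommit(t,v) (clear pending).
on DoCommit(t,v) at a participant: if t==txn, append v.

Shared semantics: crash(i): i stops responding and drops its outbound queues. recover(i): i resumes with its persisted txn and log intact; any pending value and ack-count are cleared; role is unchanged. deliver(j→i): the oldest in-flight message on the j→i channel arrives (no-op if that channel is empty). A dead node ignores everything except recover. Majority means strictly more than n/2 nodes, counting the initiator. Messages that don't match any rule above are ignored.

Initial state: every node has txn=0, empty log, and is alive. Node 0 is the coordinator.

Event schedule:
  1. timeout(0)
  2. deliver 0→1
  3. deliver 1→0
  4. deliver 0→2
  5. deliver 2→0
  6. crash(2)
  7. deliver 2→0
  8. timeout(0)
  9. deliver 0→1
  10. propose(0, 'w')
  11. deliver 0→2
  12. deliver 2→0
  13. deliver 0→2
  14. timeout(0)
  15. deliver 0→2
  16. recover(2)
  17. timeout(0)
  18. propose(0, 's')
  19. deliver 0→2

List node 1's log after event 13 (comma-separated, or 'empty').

[1] timeout(0) → N0(coor t1 [-])
[2] deliver 0→1 → N1(part t1 [-])
[3] deliver 1→0 → ∅
[4] deliver 0→2 → N2(part t1 [-])
[5] deliver 2→0 → N0(coor t1 [T1])
[6] crash(2) → N2(✗part t1 [-])
[7] deliver 2→0 → ∅
[8] timeout(0) → N0(coor t2 [T1])
[9] deliver 0→1 → N1(part t1 [T1])
[10] propose(0,'w') → N0(coor t3 [T1])
[11] deliver 0→2 → ∅
[12] deliver 2→0 → ∅
[13] deliver 0→2 → ∅

T1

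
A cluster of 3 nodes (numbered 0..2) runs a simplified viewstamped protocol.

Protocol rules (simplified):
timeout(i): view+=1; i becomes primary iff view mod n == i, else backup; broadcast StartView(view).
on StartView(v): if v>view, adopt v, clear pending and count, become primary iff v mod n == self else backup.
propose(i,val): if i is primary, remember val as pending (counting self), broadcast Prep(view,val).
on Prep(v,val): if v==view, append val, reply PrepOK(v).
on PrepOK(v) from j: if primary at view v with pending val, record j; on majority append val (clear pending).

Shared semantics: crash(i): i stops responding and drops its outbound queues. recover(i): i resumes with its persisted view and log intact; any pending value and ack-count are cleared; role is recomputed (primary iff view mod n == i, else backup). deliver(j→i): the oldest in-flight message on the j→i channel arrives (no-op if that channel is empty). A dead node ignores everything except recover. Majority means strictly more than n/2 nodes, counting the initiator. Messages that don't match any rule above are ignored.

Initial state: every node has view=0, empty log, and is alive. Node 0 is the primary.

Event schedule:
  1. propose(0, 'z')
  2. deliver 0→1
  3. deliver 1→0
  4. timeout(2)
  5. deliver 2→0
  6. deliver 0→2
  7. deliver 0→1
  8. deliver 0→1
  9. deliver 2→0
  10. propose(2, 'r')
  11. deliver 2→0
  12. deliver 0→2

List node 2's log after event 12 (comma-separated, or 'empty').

[1] propose(0,'z') → ∅
[2] deliver 0→1 → N1(back v0 [z])
[3] deliver 1→0 → N0(prim v0 [z])
[4] timeout(2) → N2(back v1 [-])
[5] deliver 2→0 → N0(back v1 [z])
[6] deliver 0→2 → ∅
[7] deliver 0→1 → ∅
[8] deliver 0→1 → ∅
[9] deliver 2→0 → ∅
[10] propose(2,'r') → ∅
[11] deliver 2→0 → ∅
[12] deliver 0→2 → ∅

empty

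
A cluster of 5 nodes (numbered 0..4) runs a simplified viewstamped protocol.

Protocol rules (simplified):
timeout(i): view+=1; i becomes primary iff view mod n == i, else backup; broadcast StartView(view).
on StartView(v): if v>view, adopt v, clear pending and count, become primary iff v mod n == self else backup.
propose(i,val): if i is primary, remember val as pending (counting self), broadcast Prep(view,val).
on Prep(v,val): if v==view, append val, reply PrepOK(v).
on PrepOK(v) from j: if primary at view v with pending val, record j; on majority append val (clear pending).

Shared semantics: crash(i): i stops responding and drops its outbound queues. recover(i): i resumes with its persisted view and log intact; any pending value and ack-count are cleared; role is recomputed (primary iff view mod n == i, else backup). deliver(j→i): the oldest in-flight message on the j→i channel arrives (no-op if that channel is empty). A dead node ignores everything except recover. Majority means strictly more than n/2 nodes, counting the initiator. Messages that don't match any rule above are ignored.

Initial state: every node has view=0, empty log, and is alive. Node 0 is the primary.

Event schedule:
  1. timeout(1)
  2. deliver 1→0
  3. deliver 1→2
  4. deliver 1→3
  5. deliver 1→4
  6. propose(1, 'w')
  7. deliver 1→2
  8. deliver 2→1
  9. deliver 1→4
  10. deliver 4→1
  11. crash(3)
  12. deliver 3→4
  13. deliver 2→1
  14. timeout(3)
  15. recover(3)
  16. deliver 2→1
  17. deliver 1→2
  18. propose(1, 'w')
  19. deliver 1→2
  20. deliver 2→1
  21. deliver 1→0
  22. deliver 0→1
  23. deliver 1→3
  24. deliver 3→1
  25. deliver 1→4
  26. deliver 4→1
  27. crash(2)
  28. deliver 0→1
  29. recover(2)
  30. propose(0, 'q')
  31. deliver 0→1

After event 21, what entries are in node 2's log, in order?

e1 timeout(1): 1[prim,v=1,-]
e2 deliver 1→0: 0[back,v=1,-]
e3 deliver 1→2: 2[back,v=1,-]
e4 deliver 1→3: 3[back,v=1,-]
e5 deliver 1→4: 4[back,v=1,-]
e6 propose(1,'w'): ·
e7 deliver 1→2: 2[back,v=1,w]
e8 deliver 2→1: ·
e9 deliver 1→4: 4[back,v=1,w]
e10 deliver 4→1: 1[prim,v=1,w]
e11 crash(3): 3[✗back,v=1,-]
e12 deliver 3→4: ·
e13 deliver 2→1: ·
e14 timeout(3): ·
e15 recover(3): 3[back,v=1,-]
e16 deliver 2→1: ·
e17 deliver 1→2: ·
e18 propose(1,'w'): ·
e19 deliver 1→2: 2[back,v=1,w,w]
e20 deliver 2→1: ·
e21 deliver 1→0: 0[back,v=1,w]

w,w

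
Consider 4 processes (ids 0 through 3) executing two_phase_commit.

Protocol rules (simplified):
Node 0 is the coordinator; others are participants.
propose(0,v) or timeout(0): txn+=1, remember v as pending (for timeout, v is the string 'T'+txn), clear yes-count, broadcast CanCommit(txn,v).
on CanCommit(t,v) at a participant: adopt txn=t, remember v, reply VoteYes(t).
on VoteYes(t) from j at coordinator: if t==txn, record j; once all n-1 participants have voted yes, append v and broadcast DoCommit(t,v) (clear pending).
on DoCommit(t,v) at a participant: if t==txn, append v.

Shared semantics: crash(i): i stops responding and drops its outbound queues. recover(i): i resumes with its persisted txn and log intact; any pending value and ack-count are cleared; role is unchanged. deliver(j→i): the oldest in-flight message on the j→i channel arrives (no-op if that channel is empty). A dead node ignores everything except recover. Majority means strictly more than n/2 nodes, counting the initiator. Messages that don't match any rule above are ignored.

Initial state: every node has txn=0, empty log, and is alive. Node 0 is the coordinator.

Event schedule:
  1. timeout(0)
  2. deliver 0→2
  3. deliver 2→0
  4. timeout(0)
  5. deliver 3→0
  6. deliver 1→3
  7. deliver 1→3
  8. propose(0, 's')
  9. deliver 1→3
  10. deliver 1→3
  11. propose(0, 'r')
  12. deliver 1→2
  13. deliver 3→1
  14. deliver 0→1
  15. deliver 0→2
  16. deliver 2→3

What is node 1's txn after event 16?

step 1 timeout(0): 0={coor,t=1,log=-}
step 2 deliver 0→2: 2={part,t=1,log=-}
step 3 deliver 2→0: —
step 4 timeout(0): 0={coor,t=2,log=-}
step 5 deliver 3→0: —
step 6 deliver 1→3: —
step 7 deliver 1→3: —
step 8 propose(0,'s'): 0={coor,t=3,log=-}
step 9 deliver 1→3: —
step 10 deliver 1→3: —
step 11 propose(0,'r'): 0={coor,t=4,log=-}
step 12 deliver 1→2: —
step 13 deliver 3→1: —
step 14 deliver 0→1: 1={part,t=1,log=-}
step 15 deliver 0→2: 2={part,t=2,log=-}
step 16 deliver 2→3: —

1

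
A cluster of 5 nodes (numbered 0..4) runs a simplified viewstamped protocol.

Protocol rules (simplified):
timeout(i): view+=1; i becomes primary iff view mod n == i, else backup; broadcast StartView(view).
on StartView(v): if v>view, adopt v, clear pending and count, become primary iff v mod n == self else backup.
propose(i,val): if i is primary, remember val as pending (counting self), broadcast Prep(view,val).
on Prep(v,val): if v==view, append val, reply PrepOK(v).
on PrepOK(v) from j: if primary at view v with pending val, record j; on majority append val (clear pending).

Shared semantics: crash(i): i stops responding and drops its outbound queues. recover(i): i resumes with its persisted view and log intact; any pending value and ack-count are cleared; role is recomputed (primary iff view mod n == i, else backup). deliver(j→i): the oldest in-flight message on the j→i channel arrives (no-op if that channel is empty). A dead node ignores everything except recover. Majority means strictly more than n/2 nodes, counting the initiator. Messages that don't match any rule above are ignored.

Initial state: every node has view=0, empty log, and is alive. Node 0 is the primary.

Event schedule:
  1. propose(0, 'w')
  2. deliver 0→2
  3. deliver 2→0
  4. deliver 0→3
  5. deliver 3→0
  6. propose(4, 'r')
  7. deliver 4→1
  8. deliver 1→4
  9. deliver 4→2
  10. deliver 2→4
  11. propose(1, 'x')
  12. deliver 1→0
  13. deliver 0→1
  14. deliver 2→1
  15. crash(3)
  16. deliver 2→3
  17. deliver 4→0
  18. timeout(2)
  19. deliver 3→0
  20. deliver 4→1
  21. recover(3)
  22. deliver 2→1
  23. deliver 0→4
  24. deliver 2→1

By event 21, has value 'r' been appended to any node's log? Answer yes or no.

no

after 1 — propose(0,'w'): ·
after 2 — deliver 0→2: n2:back/v0/[w]
after 3 — deliver 2→0: ·
after 4 — deliver 0→3: n3:back/v0/[w]
after 5 — deliver 3→0: n0:prim/v0/[w]
after 6 — propose(4,'r'): ·
after 7 — deliver 4→1: ·
after 8 — deliver 1→4: ·
after 9 — deliver 4→2: ·
after 10 — deliver 2→4: ·
after 11 — propose(1,'x'): ·
after 12 — deliver 1→0: ·
after 13 — deliver 0→1: n1:back/v0/[w]
after 14 — deliver 2→1: ·
after 15 — crash(3): n3:✗back/v0/[w]
after 16 — deliver 2→3: ·
after 17 — deliver 4→0: ·
after 18 — timeout(2): n2:back/v1/[w]
after 19 — deliver 3→0: ·
after 20 — deliver 4→1: ·
after 21 — recover(3): n3:back/v0/[w]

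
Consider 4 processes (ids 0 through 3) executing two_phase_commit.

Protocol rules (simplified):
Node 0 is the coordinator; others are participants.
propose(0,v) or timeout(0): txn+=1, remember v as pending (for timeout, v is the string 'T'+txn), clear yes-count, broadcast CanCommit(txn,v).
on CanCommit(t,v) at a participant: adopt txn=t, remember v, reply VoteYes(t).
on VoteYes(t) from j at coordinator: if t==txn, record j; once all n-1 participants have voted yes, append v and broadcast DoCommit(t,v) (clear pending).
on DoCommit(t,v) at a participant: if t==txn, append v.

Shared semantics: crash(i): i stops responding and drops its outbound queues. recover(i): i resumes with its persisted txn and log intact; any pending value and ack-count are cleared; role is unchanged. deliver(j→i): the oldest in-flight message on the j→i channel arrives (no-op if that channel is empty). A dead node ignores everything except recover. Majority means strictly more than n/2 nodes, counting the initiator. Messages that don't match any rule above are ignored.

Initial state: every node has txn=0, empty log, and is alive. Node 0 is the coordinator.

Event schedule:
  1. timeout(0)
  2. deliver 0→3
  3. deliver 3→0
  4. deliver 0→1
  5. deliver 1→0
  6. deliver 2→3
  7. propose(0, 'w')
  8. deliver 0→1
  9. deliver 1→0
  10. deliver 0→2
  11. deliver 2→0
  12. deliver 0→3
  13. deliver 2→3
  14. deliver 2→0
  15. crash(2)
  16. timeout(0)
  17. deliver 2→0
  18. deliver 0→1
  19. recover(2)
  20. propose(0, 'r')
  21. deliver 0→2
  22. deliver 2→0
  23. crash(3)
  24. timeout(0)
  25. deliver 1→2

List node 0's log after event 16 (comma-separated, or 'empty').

empty

e1 timeout(0): 0[coor,t=1,-]
e2 deliver 0→3: 3[part,t=1,-]
e3 deliver 3→0: ·
e4 deliver 0→1: 1[part,t=1,-]
e5 deliver 1→0: ·
e6 deliver 2→3: ·
e7 propose(0,'w'): 0[coor,t=2,-]
e8 deliver 0→1: 1[part,t=2,-]
e9 deliver 1→0: ·
e10 deliver 0→2: 2[part,t=1,-]
e11 deliver 2→0: ·
e12 deliver 0→3: 3[part,t=2,-]
e13 deliver 2→3: ·
e14 deliver 2→0: ·
e15 crash(2): 2[✗part,t=1,-]
e16 timeout(0): 0[coor,t=3,-]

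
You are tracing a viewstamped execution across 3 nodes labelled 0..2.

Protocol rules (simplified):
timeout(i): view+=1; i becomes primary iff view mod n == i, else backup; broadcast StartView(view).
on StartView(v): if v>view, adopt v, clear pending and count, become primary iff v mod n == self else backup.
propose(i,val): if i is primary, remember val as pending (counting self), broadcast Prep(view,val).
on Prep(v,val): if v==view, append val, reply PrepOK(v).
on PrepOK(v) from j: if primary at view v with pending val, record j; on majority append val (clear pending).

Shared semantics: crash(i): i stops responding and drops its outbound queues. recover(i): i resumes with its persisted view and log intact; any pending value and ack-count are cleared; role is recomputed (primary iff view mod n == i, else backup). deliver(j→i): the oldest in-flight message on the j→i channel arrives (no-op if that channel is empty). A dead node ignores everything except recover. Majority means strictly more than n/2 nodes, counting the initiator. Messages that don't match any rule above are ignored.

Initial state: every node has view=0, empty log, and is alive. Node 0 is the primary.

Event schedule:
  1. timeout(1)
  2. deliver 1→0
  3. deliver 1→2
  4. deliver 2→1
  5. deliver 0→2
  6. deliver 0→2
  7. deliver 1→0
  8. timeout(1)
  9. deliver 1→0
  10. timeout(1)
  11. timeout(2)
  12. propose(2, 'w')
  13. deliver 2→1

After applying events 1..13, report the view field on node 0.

1. timeout(1):  <1:prim v1 ->
2. deliver 1→0:  <0:back v1 ->
3. deliver 1→2:  <2:back v1 ->
4. deliver 2→1:  nop
5. deliver 0→2:  nop
6. deliver 0→2:  nop
7. deliver 1→0:  nop
8. timeout(1):  <1:back v2 ->
9. deliver 1→0:  <0:back v2 ->
10. timeout(1):  <1:back v3 ->
11. timeout(2):  <2:prim v2 ->
12. propose(2,'w'):  nop
13. deliver 2→1:  nop

2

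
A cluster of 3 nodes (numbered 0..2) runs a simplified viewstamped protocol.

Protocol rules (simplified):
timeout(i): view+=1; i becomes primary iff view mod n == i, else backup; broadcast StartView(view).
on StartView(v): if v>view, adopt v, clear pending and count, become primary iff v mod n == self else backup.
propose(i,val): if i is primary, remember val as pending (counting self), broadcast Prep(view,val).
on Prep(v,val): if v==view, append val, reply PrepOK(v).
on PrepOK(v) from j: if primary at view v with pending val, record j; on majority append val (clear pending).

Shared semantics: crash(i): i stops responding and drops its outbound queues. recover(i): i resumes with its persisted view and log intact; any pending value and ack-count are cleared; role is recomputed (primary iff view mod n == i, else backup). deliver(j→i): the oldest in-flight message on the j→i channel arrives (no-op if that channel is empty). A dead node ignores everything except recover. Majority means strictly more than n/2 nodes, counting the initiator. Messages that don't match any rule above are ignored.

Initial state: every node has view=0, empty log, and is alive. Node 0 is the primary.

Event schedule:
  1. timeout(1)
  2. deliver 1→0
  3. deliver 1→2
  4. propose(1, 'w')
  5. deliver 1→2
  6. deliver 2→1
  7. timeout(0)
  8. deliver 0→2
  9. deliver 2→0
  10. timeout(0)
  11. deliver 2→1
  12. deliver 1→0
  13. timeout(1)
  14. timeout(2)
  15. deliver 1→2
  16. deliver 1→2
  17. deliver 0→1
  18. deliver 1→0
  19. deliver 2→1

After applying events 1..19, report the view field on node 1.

3

after 1 — timeout(1): n1:prim/v1/[-]
after 2 — deliver 1→0: n0:back/v1/[-]
after 3 — deliver 1→2: n2:back/v1/[-]
after 4 — propose(1,'w'): ·
after 5 — deliver 1→2: n2:back/v1/[w]
after 6 — deliver 2→1: n1:prim/v1/[w]
after 7 — timeout(0): n0:back/v2/[-]
after 8 — deliver 0→2: n2:prim/v2/[w]
after 9 — deliver 2→0: ·
after 10 — timeout(0): n0:prim/v3/[-]
after 11 — deliver 2→1: ·
after 12 — deliver 1→0: ·
after 13 — timeout(1): n1:back/v2/[w]
after 14 — timeout(2): n2:back/v3/[w]
after 15 — deliver 1→2: ·
after 16 — deliver 1→2: ·
after 17 — deliver 0→1: ·
after 18 — deliver 1→0: ·
after 19 — deliver 2→1: n1:back/v3/[w]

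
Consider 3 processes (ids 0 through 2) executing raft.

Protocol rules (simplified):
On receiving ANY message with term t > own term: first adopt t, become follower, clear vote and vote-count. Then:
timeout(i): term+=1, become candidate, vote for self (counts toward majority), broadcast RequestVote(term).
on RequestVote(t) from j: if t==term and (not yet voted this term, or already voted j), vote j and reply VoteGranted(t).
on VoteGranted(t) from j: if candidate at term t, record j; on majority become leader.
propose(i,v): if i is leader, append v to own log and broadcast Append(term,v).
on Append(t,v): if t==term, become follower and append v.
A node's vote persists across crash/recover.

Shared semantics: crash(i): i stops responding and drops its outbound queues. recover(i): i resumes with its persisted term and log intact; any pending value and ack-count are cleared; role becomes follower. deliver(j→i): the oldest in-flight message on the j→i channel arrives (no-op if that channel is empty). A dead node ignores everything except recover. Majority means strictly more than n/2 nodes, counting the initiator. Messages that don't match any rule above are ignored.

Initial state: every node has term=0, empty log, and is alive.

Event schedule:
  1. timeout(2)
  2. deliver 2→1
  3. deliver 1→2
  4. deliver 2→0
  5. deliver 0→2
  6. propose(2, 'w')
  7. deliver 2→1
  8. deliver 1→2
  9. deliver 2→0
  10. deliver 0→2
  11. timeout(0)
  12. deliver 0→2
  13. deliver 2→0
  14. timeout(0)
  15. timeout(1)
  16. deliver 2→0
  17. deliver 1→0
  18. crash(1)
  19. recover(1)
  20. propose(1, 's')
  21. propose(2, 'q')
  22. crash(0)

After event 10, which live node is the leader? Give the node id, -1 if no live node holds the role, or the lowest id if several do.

2

step 1 timeout(2): 2={cand,t=1,log=-}
step 2 deliver 2→1: 1={foll,t=1,log=-}
step 3 deliver 1→2: 2={lead,t=1,log=-}
step 4 deliver 2→0: 0={foll,t=1,log=-}
step 5 deliver 0→2: —
step 6 propose(2,'w'): 2={lead,t=1,log=w}
step 7 deliver 2→1: 1={foll,t=1,log=w}
step 8 deliver 1→2: —
step 9 deliver 2→0: 0={foll,t=1,log=w}
step 10 deliver 0→2: —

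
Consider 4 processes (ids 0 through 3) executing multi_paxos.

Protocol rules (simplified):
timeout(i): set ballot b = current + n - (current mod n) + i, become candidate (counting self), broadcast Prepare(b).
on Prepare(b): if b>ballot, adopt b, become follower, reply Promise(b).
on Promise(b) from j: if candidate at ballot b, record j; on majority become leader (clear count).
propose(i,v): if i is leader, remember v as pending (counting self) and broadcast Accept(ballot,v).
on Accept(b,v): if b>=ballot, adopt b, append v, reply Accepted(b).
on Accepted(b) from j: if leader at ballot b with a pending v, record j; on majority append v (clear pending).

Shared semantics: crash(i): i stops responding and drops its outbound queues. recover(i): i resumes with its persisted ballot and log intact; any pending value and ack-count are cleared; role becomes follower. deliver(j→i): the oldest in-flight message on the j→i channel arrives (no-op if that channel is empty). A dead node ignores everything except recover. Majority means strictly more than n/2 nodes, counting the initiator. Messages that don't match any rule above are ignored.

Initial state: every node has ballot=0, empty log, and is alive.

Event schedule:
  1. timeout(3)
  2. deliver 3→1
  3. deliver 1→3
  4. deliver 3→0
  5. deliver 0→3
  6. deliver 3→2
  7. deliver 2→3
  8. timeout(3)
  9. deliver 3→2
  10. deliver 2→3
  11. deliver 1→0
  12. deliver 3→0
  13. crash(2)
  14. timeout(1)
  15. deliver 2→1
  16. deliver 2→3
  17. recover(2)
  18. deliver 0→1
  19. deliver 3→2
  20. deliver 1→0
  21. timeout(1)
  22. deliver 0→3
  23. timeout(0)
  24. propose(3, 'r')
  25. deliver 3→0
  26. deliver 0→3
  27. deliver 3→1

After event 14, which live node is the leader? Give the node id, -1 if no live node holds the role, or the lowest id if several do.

-1

e1 timeout(3): 3[cand,b=7,-]
e2 deliver 3→1: 1[foll,b=7,-]
e3 deliver 1→3: ·
e4 deliver 3→0: 0[foll,b=7,-]
e5 deliver 0→3: 3[lead,b=7,-]
e6 deliver 3→2: 2[foll,b=7,-]
e7 deliver 2→3: ·
e8 timeout(3): 3[cand,b=11,-]
e9 deliver 3→2: 2[foll,b=11,-]
e10 deliver 2→3: ·
e11 deliver 1→0: ·
e12 deliver 3→0: 0[foll,b=11,-]
e13 crash(2): 2[✗foll,b=11,-]
e14 timeout(1): 1[cand,b=9,-]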